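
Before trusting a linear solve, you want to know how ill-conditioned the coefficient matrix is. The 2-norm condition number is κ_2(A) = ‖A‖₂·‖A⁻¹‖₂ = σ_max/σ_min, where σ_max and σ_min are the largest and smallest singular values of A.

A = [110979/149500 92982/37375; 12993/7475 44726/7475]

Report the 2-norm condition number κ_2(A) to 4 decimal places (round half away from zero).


M = AᵀA = [472447089/132250000 202460181/16531250; 202460181/16531250 347077096/8265625]. tr(M)=9641089/211600, det(M)=729/52900
solving λ² − 9641089/211600·λ + 729/52900 = 0 gives λ = 729/16, 4/13225
σ_max=√(729/16)=(27/4), σ_min=√(4/13225)=(2/115) → κ = 388.1250

388.1250


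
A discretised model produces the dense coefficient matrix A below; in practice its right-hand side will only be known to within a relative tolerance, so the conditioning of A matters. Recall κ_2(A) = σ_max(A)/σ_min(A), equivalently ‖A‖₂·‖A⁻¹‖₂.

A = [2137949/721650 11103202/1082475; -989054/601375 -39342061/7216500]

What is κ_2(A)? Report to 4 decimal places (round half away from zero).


M = AᵀA = [517255534609/45050062500 2659354300757/67575093750; 2659354300757/67575093750 218832587317201/1621802250000]. tr(M)=379926058501/2594883600, det(M)=214358881/415181376
λ_max, λ_min = (379926058501/2594883600 ± √144329904019484743077001/6733420897548960000)/2 = 14641/100, 366025/103795344
so κ_2 = √((14641/100) / (366025/103795344)) = 203.7600

203.7600


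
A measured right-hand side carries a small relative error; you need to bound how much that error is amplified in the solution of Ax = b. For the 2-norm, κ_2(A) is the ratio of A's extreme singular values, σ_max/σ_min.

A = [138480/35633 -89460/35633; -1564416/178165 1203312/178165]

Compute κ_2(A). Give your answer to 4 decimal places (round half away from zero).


34.2625

M = AᵀA = [17318433024/187827025 -12971544768/187827025; -12971544768/187827025 9751698576/187827025]. tr(M)=1082805264/7513081, det(M)=132710400/7513081
char-poly roots: 144 and 921600/7513081
σ_max=√144=12, σ_min=√(921600/7513081)=(960/2741) → κ = 34.2625


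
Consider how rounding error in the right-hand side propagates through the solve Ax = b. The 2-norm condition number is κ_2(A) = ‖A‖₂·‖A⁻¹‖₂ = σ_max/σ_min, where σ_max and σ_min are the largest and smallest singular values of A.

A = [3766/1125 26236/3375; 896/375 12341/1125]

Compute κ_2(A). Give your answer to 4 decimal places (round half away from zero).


10.8000

form AᵀA = [856324/50625 7932904/151875; 7932904/151875 82361209/455625] with trace 144109/729 and determinant 240100/729
solving λ² − 144109/729·λ + 240100/729 = 0 gives λ = 196, 1225/729
κ = σ_max/σ_min = 14/(35/27) = 10.8000


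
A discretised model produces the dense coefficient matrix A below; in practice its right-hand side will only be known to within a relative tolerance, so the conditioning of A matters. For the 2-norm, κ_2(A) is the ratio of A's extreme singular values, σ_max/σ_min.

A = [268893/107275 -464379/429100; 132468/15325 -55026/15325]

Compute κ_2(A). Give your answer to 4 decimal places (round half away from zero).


M = AᵀA = [1491430761/18412681 -2485677375/73650724; -2485677375/73650724 4143185001/294602896]. tr(M)=28006077177/294602896, det(M)=2313441/18412681
char-poly roots: 1521/16 and 24336/18412681
so κ_2 = √((1521/16) / (24336/18412681)) = 268.1875

268.1875


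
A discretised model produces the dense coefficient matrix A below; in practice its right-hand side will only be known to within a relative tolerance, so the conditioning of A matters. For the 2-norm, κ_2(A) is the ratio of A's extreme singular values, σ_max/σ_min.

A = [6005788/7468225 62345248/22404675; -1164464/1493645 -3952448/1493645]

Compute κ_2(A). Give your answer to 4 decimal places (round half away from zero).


386.2875

M = AᵀA = [83197264784/66319125625 855670152064/198957376875; 855670152064/198957376875 8801242706944/596872130625]. tr(M)=15280028944/954995409, det(M)=1638400/954995409
char-poly roots: 16 and 102400/954995409
κ_2(A) = √(λ_max/λ_min) = √(16 / (102400/954995409)) = 386.2875


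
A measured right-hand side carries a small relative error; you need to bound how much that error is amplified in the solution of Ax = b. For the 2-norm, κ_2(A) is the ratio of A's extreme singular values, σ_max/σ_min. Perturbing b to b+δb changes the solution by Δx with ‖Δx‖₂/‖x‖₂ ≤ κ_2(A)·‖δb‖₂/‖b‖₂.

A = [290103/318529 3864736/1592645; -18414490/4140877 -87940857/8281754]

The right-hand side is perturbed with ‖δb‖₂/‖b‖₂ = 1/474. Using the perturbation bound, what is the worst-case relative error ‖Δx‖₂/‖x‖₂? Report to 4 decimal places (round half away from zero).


0.2622

AᵀA = [210182296141/10200394009 2521084511817/51001970045; 2521084511817/51001970045 121021248582841/1020039400900]; tr = 840470285189/6035736100, det = 302934025/241429444
char-poly roots: 3481/25 and 2175625/241429444
σ_max=√(3481/25)=(59/5), σ_min=√(2175625/241429444)=(1475/15538) → κ = 124.3040
bound on ‖Δx‖/‖x‖: κ·ε = 124.3040·1/474 = 0.2622


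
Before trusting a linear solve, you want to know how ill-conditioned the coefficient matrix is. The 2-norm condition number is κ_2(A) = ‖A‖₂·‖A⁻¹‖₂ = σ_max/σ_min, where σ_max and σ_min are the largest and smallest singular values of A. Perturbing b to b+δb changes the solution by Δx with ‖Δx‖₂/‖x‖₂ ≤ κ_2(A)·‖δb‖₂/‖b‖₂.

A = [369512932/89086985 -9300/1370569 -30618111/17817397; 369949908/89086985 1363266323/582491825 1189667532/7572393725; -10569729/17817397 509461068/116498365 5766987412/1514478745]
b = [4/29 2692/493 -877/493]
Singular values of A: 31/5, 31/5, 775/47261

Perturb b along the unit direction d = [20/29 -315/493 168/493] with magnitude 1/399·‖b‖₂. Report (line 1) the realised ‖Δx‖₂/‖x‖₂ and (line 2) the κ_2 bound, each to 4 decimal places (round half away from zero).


σ_max = 31/5, σ_min = 775/47261
condition number: (31/5) ÷ (775/47261) = 378.0880
worst-case relative error ≤ 378.0880 × 1/399 = 0.9476
solve Ax = b  →  x = [-74.4219 146.4857 -180.2901]
‖b‖₂ = 5.7446 and ‖x‖₂ = 243.9286
Δx = A⁻¹·δb where δb = 1/399·5.7446·d; ‖Δx‖ = 0.8780
realised ‖Δx‖/‖x‖ = 0.0036
so the bound overstates the realised error by a factor of ≈ 263.2677 (computed from the unrounded values)

0.0036
0.9476


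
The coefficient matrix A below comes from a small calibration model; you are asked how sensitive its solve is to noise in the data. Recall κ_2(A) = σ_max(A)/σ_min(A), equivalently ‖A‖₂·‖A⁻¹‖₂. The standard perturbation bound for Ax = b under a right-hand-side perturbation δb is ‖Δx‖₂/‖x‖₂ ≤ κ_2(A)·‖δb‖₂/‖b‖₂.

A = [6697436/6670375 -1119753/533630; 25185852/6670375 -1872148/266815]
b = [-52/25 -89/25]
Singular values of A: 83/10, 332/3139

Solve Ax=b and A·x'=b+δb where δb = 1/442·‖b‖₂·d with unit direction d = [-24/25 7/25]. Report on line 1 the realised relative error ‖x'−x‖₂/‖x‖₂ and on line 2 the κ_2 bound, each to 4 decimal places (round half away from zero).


σ_max = 83/10, σ_min = 332/3139
κ = σ_max/σ_min = (83/10)/(332/3139) = 78.4750
κ_2(A)·‖δb‖/‖b‖ = 0.1775
solve Ax = b  →  x = [8.1157 4.8746]
‖b‖₂ = 4.1231 and ‖x‖₂ = 9.4671
δb = ε·‖b‖·d = [-0.0090 0.0026]; solving A·Δx = δb gives ‖Δx‖ = 0.0882
dividing the unrounded norms, ‖Δx‖/‖x‖ = 0.0093
tightness: 0.0093 against a bound of 0.1775 (unrounded ratio ≈ 0.0525)

0.0093
0.1775


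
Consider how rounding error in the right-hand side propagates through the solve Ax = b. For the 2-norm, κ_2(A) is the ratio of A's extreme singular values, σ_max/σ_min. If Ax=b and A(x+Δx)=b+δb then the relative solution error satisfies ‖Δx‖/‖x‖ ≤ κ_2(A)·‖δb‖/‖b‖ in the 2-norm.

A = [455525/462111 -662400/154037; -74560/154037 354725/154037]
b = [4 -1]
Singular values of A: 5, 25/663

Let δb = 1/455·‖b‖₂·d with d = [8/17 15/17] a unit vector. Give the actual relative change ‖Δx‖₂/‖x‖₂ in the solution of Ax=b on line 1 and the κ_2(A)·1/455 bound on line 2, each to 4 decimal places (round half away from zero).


σ_max = 5, σ_min = 25/663
condition number: 5 ÷ (25/663) = 132.6000
bound on ‖Δx‖/‖x‖: κ·ε = 132.6000·1/455 = 0.2914
solve Ax = b  →  x = [26.0488 5.0410]
2-norm of b is 4.1231; of x, 26.5321
δb = ε·‖b‖·d = [0.0043 0.0080]; solving A·Δx = δb gives ‖Δx‖ = 0.2403
dividing the unrounded norms, ‖Δx‖/‖x‖ = 0.0091
so the bound overstates the realised error by a factor of ≈ 32.1749 (computed from the unrounded values)

0.0091
0.2914


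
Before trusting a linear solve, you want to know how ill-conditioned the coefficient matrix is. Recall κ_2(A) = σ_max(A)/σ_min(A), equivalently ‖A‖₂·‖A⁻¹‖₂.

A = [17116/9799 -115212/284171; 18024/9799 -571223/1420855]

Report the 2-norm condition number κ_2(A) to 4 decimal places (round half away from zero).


155.3500

form AᵀA = [617822032/96020401 -695019528/480102005; -695019528/480102005 782569369/2400510025] with trace 9653849/1428025 and determinant 2704/1428025
char-poly roots: 169/25 and 16/57121
σ_max=√(169/25)=(13/5), σ_min=√(16/57121)=(4/239) → κ = 155.3500


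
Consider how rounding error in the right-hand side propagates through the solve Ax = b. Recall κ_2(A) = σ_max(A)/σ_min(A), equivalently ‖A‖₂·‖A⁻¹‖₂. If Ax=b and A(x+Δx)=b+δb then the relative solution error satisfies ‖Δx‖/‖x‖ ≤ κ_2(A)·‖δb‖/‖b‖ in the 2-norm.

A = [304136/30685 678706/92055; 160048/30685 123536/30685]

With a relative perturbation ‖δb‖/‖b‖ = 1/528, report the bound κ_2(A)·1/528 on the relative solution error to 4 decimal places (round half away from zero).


0.2564

form AᵀA = [16347968/130321 36779792/390963; 36779792/390963 82767076/1172889] with trace 229898788/1172889 and determinant 2458624/1172889
solving λ² − 229898788/1172889·λ + 2458624/1172889 = 0 gives λ = 196, 12544/1172889
κ = σ_max/σ_min = 14/(112/1083) = 135.3750
κ_2(A)·‖δb‖/‖b‖ = 0.2564


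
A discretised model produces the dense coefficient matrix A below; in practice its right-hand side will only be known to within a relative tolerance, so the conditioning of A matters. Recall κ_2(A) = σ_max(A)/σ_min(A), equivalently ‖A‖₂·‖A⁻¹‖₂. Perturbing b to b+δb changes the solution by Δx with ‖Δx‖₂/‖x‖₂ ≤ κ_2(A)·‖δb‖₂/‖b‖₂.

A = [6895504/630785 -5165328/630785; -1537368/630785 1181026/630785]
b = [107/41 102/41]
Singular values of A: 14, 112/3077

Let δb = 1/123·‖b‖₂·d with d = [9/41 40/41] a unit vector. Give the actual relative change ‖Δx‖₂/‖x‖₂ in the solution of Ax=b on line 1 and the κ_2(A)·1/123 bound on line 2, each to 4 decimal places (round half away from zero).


0.0098
3.1270

σ_max = 14, σ_min = 112/3077
condition number: 14 ÷ (112/3077) = 384.6250
worst-case relative error ≤ 384.6250 × 1/123 = 3.1270
solve Ax = b  →  x = [49.5661 65.8500]
2-norm of b is 3.6056; of x, 82.4198
with δb = [0.0064 0.0286], A·Δx = δb → ‖Δx‖ = 0.8053
dividing the unrounded norms, ‖Δx‖/‖x‖ = 0.0098
realised/bound (from unrounded values) ≈ 0.0031


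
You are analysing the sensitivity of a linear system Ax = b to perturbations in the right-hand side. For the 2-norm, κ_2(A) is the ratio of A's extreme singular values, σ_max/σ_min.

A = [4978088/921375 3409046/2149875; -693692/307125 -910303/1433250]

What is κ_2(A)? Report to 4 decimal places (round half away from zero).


form AᵀA = [34452352016/1004653125 23446326122/2344190625; 23446326122/2344190625 63839340221/21879112500] with trace 58617720457/1575296100 and determinant 221533456/9845600625
solving λ² − 58617720457/1575296100·λ + 221533456/9845600625 = 0 gives λ = 3721/100, 238144/393824025
κ_2(A) = √(λ_max/λ_min) = √((3721/100) / (238144/393824025)) = 248.0625

248.0625


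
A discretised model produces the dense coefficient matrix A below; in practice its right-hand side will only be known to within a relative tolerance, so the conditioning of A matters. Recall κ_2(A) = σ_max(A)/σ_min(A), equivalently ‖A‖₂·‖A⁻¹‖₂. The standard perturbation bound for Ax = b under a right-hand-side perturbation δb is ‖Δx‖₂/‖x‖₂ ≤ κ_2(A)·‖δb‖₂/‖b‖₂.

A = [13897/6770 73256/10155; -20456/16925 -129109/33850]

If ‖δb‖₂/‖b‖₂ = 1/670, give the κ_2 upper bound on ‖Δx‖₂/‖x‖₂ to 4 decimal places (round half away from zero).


M = AᵀA = [6501956969/1145822500 16687063456/859366875; 16687063456/859366875 686666358529/10312402500]. tr(M)=596147177/8249922, det(M)=52200625/65999376
λ_max, λ_min = (596147177/8249922 ± √88794032775692176/17015303251521)/2 = 289/4, 180625/16499844
κ_2(A) = √(λ_max/λ_min) = √((289/4) / (180625/16499844)) = 81.2400
perturbation bound = 81.2400·1/670 = 0.1213

0.1213


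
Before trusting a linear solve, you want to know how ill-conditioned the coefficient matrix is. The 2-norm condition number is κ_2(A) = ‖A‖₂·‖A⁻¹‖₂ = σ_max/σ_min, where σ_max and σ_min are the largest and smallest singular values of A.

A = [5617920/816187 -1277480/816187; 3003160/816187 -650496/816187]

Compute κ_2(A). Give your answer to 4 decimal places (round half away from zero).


234.2000

M = AᵀA = [140415208000/2305056121 -31592816640/2305056121; -31592816640/2305056121 7111073344/2305056121]. tr(M)=87761024/1371241, det(M)=102400/1371241
eigenvalues of AᵀA: λ = (tr ± √(tr²−4·det))/2 = 64, 1600/1371241
κ = σ_max/σ_min = 8/(40/1171) = 234.2000


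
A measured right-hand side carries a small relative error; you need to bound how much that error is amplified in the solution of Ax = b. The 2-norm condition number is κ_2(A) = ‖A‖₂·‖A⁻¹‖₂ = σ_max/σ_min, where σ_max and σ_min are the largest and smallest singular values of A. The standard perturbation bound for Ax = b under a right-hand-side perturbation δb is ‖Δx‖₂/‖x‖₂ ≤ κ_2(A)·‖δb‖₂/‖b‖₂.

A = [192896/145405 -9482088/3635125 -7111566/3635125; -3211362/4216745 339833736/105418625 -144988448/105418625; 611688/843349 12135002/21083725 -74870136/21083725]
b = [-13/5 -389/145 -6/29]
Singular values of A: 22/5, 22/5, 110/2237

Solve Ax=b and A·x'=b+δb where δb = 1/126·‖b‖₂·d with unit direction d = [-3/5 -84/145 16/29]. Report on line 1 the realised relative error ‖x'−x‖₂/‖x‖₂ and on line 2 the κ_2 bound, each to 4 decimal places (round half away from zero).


0.0099
0.7102

σ_max = 22/5, σ_min = 110/2237
condition number: (22/5) ÷ (110/2237) = 89.4800
bound on ‖Δx‖/‖x‖: κ·ε = 89.4800·1/126 = 0.7102
solve Ax = b  →  x = [56.2287 18.6671 14.5685]
‖b‖ = 3.7417, ‖x‖ = 61.0112
Δx = A⁻¹·δb where δb = 1/126·3.7417·d; ‖Δx‖ = 0.6039
realised ‖Δx‖/‖x‖ = 0.0099
tightness: 0.0099 against a bound of 0.7102 (unrounded ratio ≈ 0.0139)


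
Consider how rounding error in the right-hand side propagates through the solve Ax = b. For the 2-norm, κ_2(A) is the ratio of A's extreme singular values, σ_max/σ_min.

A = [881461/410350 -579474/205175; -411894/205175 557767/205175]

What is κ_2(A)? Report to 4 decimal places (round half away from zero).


141.5000

form AᵀA = [346159373/40044500 -115370451/10011125; -115370451/10011125 153839273/10011125] with trace 192303293/8008900 and determinant 5764801/200222500
char-poly roots: 2401/100 and 2401/2002225
κ_2(A) = √(λ_max/λ_min) = √((2401/100) / (2401/2002225)) = 141.5000


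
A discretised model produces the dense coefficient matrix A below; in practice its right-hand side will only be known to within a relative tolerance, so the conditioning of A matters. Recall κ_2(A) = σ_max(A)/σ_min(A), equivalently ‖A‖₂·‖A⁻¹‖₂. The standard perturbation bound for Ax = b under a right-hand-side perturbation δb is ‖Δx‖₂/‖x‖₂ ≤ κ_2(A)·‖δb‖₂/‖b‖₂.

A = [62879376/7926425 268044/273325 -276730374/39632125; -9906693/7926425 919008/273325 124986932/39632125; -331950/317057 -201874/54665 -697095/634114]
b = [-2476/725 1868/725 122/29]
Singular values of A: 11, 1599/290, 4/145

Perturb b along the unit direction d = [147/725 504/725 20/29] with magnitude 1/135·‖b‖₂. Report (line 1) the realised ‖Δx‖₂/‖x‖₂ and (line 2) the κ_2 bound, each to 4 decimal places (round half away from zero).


0.0111
2.9537

from the listed singular values, σ₁ = 11, σ_n = 4/145
condition number: 11 ÷ (4/145) = 398.7500
perturbation bound = 398.7500·1/135 = 2.9537
solve Ax = b  →  x = [91.9482 -56.1041 97.0728]
‖b‖₂ = 6.0000 and ‖x‖₂ = 145.0009
δb = ε·‖b‖·d = [0.0090 0.0309 0.0307]; solving A·Δx = δb gives ‖Δx‖ = 1.6111
realised ‖Δx‖/‖x‖ = 0.0111
realised/bound (from unrounded values) ≈ 0.0038


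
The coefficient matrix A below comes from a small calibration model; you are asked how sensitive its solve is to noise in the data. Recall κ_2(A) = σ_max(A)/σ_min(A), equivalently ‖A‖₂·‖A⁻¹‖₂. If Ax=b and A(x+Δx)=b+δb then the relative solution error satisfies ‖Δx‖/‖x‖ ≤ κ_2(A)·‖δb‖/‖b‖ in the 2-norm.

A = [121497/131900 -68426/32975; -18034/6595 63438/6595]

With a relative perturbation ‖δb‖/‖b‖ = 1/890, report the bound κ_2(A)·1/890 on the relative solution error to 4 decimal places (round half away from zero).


form AᵀA = [144851583409/17397610000 -61358821461/2174701250; -61358821461/2174701250 105291613576/1087350625] with trace 2927227841/27836176 and determinant 70644025/6959044
eigenvalues of AᵀA: λ = (tr ± √(tr²−4·det))/2 = 1681/16, 168100/1739761
κ = σ_max/σ_min = (41/4)/(410/1319) = 32.9750
perturbation bound = 32.9750·1/890 = 0.0371

0.0371


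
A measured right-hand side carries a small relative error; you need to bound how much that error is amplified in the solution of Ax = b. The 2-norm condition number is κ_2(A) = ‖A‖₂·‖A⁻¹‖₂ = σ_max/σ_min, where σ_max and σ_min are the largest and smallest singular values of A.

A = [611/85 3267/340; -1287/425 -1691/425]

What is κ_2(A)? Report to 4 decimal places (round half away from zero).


340.0000

M = AᵀA = [10989394/180625 58608693/722500; 58608693/722500 312583921/2890000]. tr(M)=19536569/115600, det(M)=28561/115600
λ_max, λ_min = (19536569/115600 ± √381664321685361/13363360000)/2 = 169, 169/115600
κ = σ_max/σ_min = 13/(13/340) = 340.0000


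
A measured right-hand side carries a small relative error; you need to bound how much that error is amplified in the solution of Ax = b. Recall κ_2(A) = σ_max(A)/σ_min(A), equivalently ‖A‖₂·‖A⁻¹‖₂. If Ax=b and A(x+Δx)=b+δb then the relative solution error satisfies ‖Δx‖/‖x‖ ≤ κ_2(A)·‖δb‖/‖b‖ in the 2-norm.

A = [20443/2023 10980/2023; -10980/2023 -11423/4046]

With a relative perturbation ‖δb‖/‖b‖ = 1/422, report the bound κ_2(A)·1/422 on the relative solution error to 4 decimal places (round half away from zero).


0.4313

form AᵀA = [1863241/14161 993690/14161; 993690/14161 2120161/56644] with trace 33125/196 and determinant 169/196
eigenvalues of AᵀA: λ = (tr ± √(tr²−4·det))/2 = 169, 1/196
so κ_2 = √(169 / (1/196)) = 182.0000
bound on ‖Δx‖/‖x‖: κ·ε = 182.0000·1/422 = 0.4313


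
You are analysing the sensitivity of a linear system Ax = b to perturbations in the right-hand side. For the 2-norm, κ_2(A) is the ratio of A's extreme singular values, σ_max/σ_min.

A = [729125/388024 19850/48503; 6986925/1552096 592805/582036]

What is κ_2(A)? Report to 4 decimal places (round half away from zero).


M = AᵀA = [339189900625/14254449664 9539633875/1781806208; 9539633875/1781806208 2415130225/2004531984]. tr(M)=1907958025/76317696, det(M)=390625/76317696
λ_max, λ_min = (1907958025/76317696 ± √3640184578761900625/5824390722748416)/2 = 25, 15625/76317696
σ_max=√25=5, σ_min=√(15625/76317696)=(125/8736) → κ = 349.4400

349.4400


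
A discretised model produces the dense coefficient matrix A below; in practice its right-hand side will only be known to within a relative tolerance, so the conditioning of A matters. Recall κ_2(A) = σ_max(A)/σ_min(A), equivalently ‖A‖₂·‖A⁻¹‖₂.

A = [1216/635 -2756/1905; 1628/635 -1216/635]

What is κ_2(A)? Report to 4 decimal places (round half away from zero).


form AᵀA = [825808/80645 -1858048/241935; -1858048/241935 4180688/725805] with trace 2322592/145161 and determinant 256/145161
λ_max, λ_min = (2322592/145161 ± √5394284953600/21071715921)/2 = 16, 16/145161
so κ_2 = √(16 / (16/145161)) = 381.0000

381.0000


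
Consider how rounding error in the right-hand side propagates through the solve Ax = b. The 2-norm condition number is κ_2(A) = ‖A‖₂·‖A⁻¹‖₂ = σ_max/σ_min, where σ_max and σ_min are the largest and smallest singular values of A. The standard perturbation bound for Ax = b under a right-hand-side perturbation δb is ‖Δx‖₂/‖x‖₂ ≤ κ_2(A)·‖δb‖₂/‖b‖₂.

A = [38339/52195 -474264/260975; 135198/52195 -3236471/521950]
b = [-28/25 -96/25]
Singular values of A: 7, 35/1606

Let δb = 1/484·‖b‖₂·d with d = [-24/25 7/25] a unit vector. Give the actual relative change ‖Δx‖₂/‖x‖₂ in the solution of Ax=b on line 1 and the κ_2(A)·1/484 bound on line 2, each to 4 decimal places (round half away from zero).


0.6636
0.6636

from the listed singular values, σ₁ = 7, σ_n = 35/1606
κ_2(A) = 7 / (35/1606) = 321.2000
perturbation bound = 321.2000·1/484 = 0.6636
solve Ax = b  →  x = [-0.2198 0.5275]
‖b‖₂ = 4.0000 and ‖x‖₂ = 0.5714
δb = ε·‖b‖·d = [-0.0079 0.0023]; solving A·Δx = δb gives ‖Δx‖ = 0.3792
dividing the unrounded norms, ‖Δx‖/‖x‖ = 0.6636
so the bound is sharp here: realised error equals the bound


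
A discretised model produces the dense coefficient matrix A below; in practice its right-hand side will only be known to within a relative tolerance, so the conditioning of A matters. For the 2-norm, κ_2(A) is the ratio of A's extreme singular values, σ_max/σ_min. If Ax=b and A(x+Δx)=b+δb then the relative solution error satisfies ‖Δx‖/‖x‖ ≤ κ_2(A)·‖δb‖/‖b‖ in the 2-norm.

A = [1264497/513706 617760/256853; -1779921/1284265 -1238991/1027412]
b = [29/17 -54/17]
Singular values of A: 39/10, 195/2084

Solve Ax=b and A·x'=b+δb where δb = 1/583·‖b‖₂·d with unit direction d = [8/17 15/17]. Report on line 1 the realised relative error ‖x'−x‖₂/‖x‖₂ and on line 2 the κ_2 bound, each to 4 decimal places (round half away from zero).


from the listed singular values, σ₁ = 39/10, σ_n = 195/2084
κ = σ_max/σ_min = (39/10)/(195/2084) = 41.6800
worst-case relative error ≤ 41.6800 × 1/583 = 0.0715
solve Ax = b  →  x = [15.2980 -14.9475]
‖b‖ = 3.6056, ‖x‖ = 21.3882
re-solving with b+δb shifts x by Δx of norm 0.0661
relative error = 0.0031
realised/bound (from unrounded values) ≈ 0.0432

0.0031
0.0715


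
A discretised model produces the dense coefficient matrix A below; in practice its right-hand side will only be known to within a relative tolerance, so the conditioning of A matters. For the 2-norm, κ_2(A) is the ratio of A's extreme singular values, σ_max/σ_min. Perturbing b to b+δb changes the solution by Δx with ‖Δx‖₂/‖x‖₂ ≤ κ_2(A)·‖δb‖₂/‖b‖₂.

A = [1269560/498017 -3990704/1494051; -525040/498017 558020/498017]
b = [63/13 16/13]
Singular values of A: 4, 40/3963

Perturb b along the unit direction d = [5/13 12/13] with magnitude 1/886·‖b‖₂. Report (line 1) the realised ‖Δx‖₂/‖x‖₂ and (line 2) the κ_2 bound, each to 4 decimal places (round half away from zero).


largest singular value 4, smallest 40/3963
condition number: 4 ÷ (40/3963) = 396.3000
κ_2(A)·‖δb‖/‖b‖ = 0.4473
solve Ax = b  →  x = [215.9216 204.2586]
‖b‖ = 5.0000, ‖x‖ = 297.2267
δb = ε·‖b‖·d = [0.0022 0.0052]; solving A·Δx = δb gives ‖Δx‖ = 0.5591
realised ‖Δx‖/‖x‖ = 0.0019
realised/bound (from unrounded values) ≈ 0.0042

0.0019
0.4473


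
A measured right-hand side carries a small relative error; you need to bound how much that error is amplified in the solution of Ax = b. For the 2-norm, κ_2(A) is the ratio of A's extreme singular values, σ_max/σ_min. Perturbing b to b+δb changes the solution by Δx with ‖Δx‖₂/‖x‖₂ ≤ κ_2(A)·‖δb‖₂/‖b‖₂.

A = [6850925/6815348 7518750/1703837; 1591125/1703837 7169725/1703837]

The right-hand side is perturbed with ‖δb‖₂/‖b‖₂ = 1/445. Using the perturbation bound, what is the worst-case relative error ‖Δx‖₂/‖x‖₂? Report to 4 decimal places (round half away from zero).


M = AᵀA = [103973880625/55230640144 57753928125/6903830018; 57753928125/6903830018 128343113125/3451915009]. tr(M)=1283440625/32855824, det(M)=390625/32855824
λ_max, λ_min = (1283440625/32855824 ± √1647168500675390625/1079505170718976)/2 = 625/16, 625/2053489
so κ_2 = √((625/16) / (625/2053489)) = 358.2500
κ_2(A)·‖δb‖/‖b‖ = 0.8051

0.8051


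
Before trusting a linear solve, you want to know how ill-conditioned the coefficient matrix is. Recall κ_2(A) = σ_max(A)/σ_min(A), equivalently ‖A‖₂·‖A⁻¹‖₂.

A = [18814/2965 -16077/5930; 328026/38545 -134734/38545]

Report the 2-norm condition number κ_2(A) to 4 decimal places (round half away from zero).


M = AᵀA = [6696856456/59428681 -2790207855/59428681; -2790207855/59428681 4651776841/237714724]. tr(M)=186030785/1406596, det(M)=279841/351649
solving λ² − 186030785/1406596·λ + 279841/351649 = 0 gives λ = 529/4, 2116/351649
σ_max=√(529/4)=(23/2), σ_min=√(2116/351649)=(46/593) → κ = 148.2500

148.2500


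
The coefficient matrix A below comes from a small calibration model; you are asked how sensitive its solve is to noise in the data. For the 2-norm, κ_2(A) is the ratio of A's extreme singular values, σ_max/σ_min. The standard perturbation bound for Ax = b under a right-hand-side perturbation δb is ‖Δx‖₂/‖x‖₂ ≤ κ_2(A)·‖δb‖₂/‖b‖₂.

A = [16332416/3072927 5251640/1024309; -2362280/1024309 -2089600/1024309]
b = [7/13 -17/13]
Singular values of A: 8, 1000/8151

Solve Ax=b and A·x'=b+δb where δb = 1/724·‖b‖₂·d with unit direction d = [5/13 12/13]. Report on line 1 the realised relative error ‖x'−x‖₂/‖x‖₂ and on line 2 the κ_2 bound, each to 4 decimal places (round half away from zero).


largest singular value 8, smallest 1000/8151
condition number: 8 ÷ (1000/8151) = 65.2080
perturbation bound = 65.2080·1/724 = 0.0901
solve Ax = b  →  x = [5.7119 -5.8162]
‖b‖₂ = 1.4142 and ‖x‖₂ = 8.1520
re-solving with b+δb shifts x by Δx of norm 0.0159
relative error = 0.0020
tightness: 0.0020 against a bound of 0.0901 (unrounded ratio ≈ 0.0217)

0.0020
0.0901


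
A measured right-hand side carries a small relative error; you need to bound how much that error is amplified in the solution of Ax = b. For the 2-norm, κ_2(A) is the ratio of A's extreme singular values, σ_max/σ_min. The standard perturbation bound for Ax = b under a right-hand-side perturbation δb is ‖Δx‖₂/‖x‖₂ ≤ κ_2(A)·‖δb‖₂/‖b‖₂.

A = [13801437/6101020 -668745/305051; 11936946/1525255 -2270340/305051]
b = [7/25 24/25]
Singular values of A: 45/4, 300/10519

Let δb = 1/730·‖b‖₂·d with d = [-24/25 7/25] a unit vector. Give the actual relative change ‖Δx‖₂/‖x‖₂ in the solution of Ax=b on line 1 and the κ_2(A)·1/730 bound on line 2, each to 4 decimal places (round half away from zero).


0.5404
0.5404

from the listed singular values, σ₁ = 45/4, σ_n = 300/10519
κ_2(A) = (45/4) / (300/10519) = 394.4625
worst-case relative error ≤ 394.4625 × 1/730 = 0.5404
solve Ax = b  →  x = [0.0644 -0.0613]
‖b‖ = 1.0000, ‖x‖ = 0.0889
Δx = A⁻¹·δb where δb = 1/730·1.0000·d; ‖Δx‖ = 0.0480
relative error = 0.5404
so the bound is sharp here: realised error equals the bound


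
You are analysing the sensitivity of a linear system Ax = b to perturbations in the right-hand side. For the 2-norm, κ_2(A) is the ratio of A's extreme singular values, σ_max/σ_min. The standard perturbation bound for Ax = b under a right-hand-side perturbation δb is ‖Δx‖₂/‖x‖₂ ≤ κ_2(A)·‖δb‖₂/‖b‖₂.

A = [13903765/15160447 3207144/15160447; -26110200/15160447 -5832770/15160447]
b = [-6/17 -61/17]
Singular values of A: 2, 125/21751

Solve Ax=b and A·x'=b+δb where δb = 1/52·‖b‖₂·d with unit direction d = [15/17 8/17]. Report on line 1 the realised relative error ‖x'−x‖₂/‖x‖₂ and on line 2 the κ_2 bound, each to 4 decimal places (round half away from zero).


0.0347
6.6926

σ_max = 2, σ_min = 125/21751
condition number: 2 ÷ (125/21751) = 348.0160
κ_2(A)·‖δb‖/‖b‖ = 6.6926
solve Ax = b  →  x = [77.8572 -339.1985]
‖b‖ = 3.6056, ‖x‖ = 348.0192
δb = ε·‖b‖·d = [0.0612 0.0326]; solving A·Δx = δb gives ‖Δx‖ = 12.0653
dividing the unrounded norms, ‖Δx‖/‖x‖ = 0.0347
so the bound overstates the realised error by a factor of ≈ 193.0463 (computed from the unrounded values)


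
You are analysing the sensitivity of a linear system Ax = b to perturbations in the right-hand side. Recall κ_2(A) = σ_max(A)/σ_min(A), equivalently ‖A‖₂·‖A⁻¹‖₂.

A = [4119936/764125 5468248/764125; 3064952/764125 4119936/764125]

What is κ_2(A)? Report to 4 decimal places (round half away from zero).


342.3280

form AᵀA = [1054712136256/23355480625 1406249515008/23355480625; 1406249515008/23355480625 1875024353344/23355480625] with trace 117189459584/934219225 and determinant 5017600/37368769
char-poly roots: 3136/25 and 40000/37368769
κ = σ_max/σ_min = (56/5)/(200/6113) = 342.3280


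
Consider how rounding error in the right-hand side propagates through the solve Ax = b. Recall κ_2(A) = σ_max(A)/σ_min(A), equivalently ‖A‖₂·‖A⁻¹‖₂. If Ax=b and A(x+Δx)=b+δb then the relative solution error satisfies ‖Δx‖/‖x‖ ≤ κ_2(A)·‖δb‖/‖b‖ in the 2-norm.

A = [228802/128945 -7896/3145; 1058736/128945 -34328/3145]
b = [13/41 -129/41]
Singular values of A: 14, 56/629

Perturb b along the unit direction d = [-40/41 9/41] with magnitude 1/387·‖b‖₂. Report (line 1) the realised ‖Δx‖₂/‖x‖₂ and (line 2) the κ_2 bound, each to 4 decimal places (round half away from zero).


σ_max = 14, σ_min = 56/629
κ = σ_max/σ_min = 14/(56/629) = 157.2500
κ_2(A)·‖δb‖/‖b‖ = 0.4063
solve Ax = b  →  x = [-9.1143 -6.5679]
‖b‖₂ = 3.1623 and ‖x‖₂ = 11.2342
δb = ε·‖b‖·d = [-0.0080 0.0018]; solving A·Δx = δb gives ‖Δx‖ = 0.0918
dividing the unrounded norms, ‖Δx‖/‖x‖ = 0.0082
realised/bound (from unrounded values) ≈ 0.0201

0.0082
0.4063


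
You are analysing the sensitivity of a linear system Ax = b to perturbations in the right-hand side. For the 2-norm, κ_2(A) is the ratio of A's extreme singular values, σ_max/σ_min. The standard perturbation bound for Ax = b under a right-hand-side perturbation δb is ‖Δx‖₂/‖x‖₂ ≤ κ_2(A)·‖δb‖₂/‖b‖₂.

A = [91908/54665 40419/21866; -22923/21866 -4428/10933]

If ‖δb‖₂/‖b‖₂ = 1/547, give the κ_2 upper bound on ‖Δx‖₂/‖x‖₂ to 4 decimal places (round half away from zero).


0.0106

AᵀA = [277662249/70728100 12492144/3536405; 12492144/3536405 10130913/2829124]; tr = 315657/42050, det = 531441/336400
solving λ² − 315657/42050·λ + 531441/336400 = 0 gives λ = 729/100, 729/3364
κ_2(A) = √(λ_max/λ_min) = √((729/100) / (729/3364)) = 5.8000
worst-case relative error ≤ 5.8000 × 1/547 = 0.0106


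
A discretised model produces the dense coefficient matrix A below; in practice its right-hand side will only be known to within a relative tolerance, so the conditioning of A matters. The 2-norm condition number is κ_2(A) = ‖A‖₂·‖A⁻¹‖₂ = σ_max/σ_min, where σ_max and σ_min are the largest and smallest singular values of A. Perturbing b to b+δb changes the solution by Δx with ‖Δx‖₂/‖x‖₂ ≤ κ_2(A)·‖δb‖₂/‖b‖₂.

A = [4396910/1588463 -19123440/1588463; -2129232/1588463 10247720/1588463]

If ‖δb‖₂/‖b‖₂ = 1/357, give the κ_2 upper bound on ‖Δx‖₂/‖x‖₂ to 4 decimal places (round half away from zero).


0.3192

form AᵀA = [82582859716/8730846721 -366449196960/8730846721; -366449196960/8730846721 1628794888000/8730846721] with trace 1018071236/5193841 and determinant 15366400/5193841
eigenvalues of AᵀA: λ = (tr ± √(tr²−4·det))/2 = 196, 78400/5193841
σ_max=√196=14, σ_min=√(78400/5193841)=(280/2279) → κ = 113.9500
bound on ‖Δx‖/‖x‖: κ·ε = 113.9500·1/357 = 0.3192


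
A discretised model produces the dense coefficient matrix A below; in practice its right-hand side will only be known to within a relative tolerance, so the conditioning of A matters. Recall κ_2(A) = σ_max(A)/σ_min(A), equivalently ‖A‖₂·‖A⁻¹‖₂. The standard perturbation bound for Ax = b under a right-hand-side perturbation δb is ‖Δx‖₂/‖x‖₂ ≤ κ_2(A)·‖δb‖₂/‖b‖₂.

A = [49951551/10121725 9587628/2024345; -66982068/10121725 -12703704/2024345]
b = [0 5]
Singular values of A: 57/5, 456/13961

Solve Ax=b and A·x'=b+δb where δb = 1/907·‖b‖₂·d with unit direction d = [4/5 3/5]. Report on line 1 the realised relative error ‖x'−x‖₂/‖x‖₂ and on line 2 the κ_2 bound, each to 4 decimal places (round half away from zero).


0.0018
0.3848

from the listed singular values, σ₁ = 57/5, σ_n = 456/13961
κ = σ_max/σ_min = (57/5)/(456/13961) = 349.0250
perturbation bound = 349.0250·1/907 = 0.3848
solve Ax = b  →  x = [-63.5980 66.2691]
‖b‖ = 5.0000, ‖x‖ = 91.8494
with δb = [0.0044 0.0033], A·Δx = δb → ‖Δx‖ = 0.1688
relative error = 0.0018
realised/bound (from unrounded values) ≈ 0.0048


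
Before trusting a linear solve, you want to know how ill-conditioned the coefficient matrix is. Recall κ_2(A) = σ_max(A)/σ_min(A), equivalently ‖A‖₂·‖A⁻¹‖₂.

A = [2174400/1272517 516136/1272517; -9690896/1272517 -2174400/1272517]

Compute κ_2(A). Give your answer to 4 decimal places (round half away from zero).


378.5000

AᵀA = [58680238336/963295369 13202956800/963295369; 13202956800/963295369 2971095616/963295369]; tr = 36675392/573049, det = 16384/573049
λ_max, λ_min = (36675392/573049 ± √1345046823014400/328385156401)/2 = 64, 256/573049
so κ_2 = √(64 / (256/573049)) = 378.5000


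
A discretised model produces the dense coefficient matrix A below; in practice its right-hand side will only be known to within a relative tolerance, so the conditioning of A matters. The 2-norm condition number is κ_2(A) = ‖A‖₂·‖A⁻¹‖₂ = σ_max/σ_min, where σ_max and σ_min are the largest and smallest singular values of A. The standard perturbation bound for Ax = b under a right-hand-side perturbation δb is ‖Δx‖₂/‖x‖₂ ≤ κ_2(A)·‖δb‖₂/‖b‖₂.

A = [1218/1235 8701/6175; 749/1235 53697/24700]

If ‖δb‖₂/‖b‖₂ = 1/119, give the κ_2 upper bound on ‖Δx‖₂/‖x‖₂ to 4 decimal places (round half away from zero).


form AᵀA = [81781/61009 3304413/1220180; 3304413/1220180 163787449/24403600] with trace 1162721/144400 and determinant 2401/1444
char-poly roots: 196/25 and 1225/5776
κ = σ_max/σ_min = (14/5)/(35/76) = 6.0800
κ_2(A)·‖δb‖/‖b‖ = 0.0511

0.0511


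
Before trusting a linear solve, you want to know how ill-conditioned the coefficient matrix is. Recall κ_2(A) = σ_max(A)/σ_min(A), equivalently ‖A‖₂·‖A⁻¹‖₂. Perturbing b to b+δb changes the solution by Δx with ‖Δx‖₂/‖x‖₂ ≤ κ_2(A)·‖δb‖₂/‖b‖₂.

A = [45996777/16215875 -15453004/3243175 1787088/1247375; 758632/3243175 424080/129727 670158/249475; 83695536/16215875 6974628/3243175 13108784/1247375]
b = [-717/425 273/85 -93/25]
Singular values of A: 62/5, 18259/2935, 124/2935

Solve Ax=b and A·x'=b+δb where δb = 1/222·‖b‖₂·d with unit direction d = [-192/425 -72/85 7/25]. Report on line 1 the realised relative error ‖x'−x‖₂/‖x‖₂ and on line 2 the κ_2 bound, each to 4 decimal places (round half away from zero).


from the listed singular values, σ₁ = 62/5, σ_n = 124/2935
condition number: (62/5) ÷ (124/2935) = 293.5000
κ_2(A)·‖δb‖/‖b‖ = 1.3221
solve Ax = b  →  x = [57.5441 24.4991 -33.6290]
‖b‖₂ = 5.1962 and ‖x‖₂ = 71.0101
δb = ε·‖b‖·d = [-0.0106 -0.0198 0.0066]; solving A·Δx = δb gives ‖Δx‖ = 0.5540
realised ‖Δx‖/‖x‖ = 0.0078
so the bound overstates the realised error by a factor of ≈ 169.4572 (computed from the unrounded values)

0.0078
1.3221


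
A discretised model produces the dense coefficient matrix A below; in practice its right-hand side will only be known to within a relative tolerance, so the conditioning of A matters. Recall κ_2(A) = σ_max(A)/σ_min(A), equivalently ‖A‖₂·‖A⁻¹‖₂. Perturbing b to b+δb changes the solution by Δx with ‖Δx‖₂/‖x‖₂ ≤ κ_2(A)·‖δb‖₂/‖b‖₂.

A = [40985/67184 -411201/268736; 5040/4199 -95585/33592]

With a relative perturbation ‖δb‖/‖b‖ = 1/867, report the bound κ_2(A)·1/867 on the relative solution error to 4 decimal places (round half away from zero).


0.1403

M = AᵀA = [28313425/15618304 -271684665/62473216; -271684665/62473216 2608379809/249892864]. tr(M)=18114761/1478656, det(M)=60025/5914624
solving λ² − 18114761/1478656·λ + 60025/5914624 = 0 gives λ = 49/4, 1225/1478656
κ = σ_max/σ_min = (7/2)/(35/1216) = 121.6000
κ_2(A)·‖δb‖/‖b‖ = 0.1403


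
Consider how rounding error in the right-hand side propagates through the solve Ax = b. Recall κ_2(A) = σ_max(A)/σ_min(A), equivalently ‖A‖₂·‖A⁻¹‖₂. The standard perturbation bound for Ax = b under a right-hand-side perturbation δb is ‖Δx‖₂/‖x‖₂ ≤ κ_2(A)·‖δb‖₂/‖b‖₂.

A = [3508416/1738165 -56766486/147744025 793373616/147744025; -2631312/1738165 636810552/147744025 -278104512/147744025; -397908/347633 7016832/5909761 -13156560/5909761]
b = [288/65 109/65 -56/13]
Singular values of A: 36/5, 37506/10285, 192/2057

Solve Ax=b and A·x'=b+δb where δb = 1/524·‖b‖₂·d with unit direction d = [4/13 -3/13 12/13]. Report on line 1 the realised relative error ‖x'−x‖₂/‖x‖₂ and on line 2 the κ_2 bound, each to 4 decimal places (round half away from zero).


largest singular value 36/5, smallest 192/2057
condition number: (36/5) ÷ (192/2057) = 77.1375
perturbation bound = 77.1375·1/524 = 0.1472
solve Ax = b  →  x = [29.8819 6.5438 -9.9388]
‖b‖ = 6.4031, ‖x‖ = 32.1641
δb = ε·‖b‖·d = [0.0038 -0.0028 0.0113]; solving A·Δx = δb gives ‖Δx‖ = 0.1309
relative error = 0.0041
so the bound overstates the realised error by a factor of ≈ 36.1670 (computed from the unrounded values)

0.0041
0.1472


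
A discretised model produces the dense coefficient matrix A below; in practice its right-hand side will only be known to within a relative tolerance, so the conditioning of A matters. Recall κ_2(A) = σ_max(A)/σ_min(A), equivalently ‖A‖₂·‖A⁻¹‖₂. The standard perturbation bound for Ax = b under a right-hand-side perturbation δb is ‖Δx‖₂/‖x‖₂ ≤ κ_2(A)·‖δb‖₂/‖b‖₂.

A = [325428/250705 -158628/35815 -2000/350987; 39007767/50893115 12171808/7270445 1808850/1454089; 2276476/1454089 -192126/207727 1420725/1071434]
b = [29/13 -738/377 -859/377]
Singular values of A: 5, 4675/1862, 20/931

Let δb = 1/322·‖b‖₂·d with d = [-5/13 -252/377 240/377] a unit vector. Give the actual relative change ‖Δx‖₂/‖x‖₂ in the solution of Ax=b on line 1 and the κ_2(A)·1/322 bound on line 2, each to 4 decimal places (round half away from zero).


0.0116
0.7228

σ_max = 5, σ_min = 20/931
κ = σ_max/σ_min = 5/(20/931) = 232.7500
bound on ‖Δx‖/‖x‖: κ·ε = 232.7500·1/322 = 0.7228
solve Ax = b  →  x = [31.6812 8.8237 -32.9687]
‖b‖ = 3.7417, ‖x‖ = 46.5671
re-solving with b+δb shifts x by Δx of norm 0.5409
dividing the unrounded norms, ‖Δx‖/‖x‖ = 0.0116
realised/bound (from unrounded values) ≈ 0.0161
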